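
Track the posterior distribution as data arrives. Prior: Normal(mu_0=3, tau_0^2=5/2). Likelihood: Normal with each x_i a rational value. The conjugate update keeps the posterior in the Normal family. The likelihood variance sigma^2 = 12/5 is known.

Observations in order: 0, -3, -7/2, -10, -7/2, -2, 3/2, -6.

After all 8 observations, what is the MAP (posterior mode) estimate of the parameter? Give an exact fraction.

-1181/448

obs 1: x=0 → posterior Normal(72/49, 60/49)
obs 2: x=-3 → posterior Normal(-3/74, 30/37)
obs 3: x=-7/2 → posterior Normal(-181/198, 20/33)
obs 4: x=-10 → posterior Normal(-681/248, 15/31)
obs 5: x=-7/2 → posterior Normal(-428/149, 60/149)
obs 6: x=-2 → posterior Normal(-239/87, 10/29)
obs 7: x=3/2 → posterior Normal(-881/398, 60/199)
obs 8: x=-6 → posterior Normal(-1181/448, 15/56)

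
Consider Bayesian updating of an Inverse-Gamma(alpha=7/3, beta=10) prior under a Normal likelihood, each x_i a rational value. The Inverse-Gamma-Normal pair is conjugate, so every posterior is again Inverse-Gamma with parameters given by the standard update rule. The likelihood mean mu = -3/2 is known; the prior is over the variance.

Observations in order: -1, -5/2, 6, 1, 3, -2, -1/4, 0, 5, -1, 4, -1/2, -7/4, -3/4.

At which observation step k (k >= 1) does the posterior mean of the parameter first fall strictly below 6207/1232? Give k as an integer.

k = 2

obs 1: x=-1 → posterior Inverse-Gamma(17/6, 81/8)
obs 2: x=-5/2 → posterior Inverse-Gamma(10/3, 85/8)
obs 3: x=6 → posterior Inverse-Gamma(23/6, 155/4)
obs 4: x=1 → posterior Inverse-Gamma(13/3, 335/8)
obs 5: x=3 → posterior Inverse-Gamma(29/6, 52)
obs 6: x=-2 → posterior Inverse-Gamma(16/3, 417/8)
obs 7: x=-1/4 → posterior Inverse-Gamma(35/6, 1693/32)
obs 8: x=0 → posterior Inverse-Gamma(19/3, 1729/32)
obs 9: x=5 → posterior Inverse-Gamma(41/6, 2405/32)
obs 10: x=-1 → posterior Inverse-Gamma(22/3, 2409/32)
obs 11: x=4 → posterior Inverse-Gamma(47/6, 2893/32)
obs 12: x=-1/2 → posterior Inverse-Gamma(25/3, 2909/32)
obs 13: x=-7/4 → posterior Inverse-Gamma(53/6, 1455/16)
obs 14: x=-3/4 → posterior Inverse-Gamma(28/3, 2919/32)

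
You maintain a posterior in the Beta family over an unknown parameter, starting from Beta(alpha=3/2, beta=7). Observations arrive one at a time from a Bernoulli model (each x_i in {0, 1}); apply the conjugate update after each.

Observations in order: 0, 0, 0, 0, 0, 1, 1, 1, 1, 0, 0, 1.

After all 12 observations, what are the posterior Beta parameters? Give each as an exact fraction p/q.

obs 1: x=0 → posterior Beta(3/2, 8)
obs 2: x=0 → posterior Beta(3/2, 9)
obs 3: x=0 → posterior Beta(3/2, 10)
obs 4: x=0 → posterior Beta(3/2, 11)
obs 5: x=0 → posterior Beta(3/2, 12)
obs 6: x=1 → posterior Beta(5/2, 12)
obs 7: x=1 → posterior Beta(7/2, 12)
obs 8: x=1 → posterior Beta(9/2, 12)
obs 9: x=1 → posterior Beta(11/2, 12)
obs 10: x=0 → posterior Beta(11/2, 13)
obs 11: x=0 → posterior Beta(11/2, 14)
obs 12: x=1 → posterior Beta(13/2, 14)

alpha=13/2, beta=14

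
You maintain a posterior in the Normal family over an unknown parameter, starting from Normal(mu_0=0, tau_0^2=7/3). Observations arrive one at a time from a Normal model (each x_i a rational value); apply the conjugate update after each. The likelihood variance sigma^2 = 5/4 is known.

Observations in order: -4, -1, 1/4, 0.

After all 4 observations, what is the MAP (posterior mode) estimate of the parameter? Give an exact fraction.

obs 1: x=-4 → posterior Normal(-112/43, 35/43)
obs 2: x=-1 → posterior Normal(-140/71, 35/71)
obs 3: x=1/4 → posterior Normal(-133/99, 35/99)
obs 4: x=0 → posterior Normal(-133/127, 35/127)

-133/127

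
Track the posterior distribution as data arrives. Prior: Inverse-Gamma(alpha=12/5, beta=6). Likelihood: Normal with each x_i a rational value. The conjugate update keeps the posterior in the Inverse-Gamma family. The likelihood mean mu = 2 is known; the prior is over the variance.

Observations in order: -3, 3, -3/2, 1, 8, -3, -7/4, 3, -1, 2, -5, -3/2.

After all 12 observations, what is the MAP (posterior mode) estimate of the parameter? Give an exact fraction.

obs 1: x=-3 → posterior Inverse-Gamma(29/10, 37/2)
obs 2: x=3 → posterior Inverse-Gamma(17/5, 19)
obs 3: x=-3/2 → posterior Inverse-Gamma(39/10, 201/8)
obs 4: x=1 → posterior Inverse-Gamma(22/5, 205/8)
obs 5: x=8 → posterior Inverse-Gamma(49/10, 349/8)
obs 6: x=-3 → posterior Inverse-Gamma(27/5, 449/8)
obs 7: x=-7/4 → posterior Inverse-Gamma(59/10, 2021/32)
obs 8: x=3 → posterior Inverse-Gamma(32/5, 2037/32)
obs 9: x=-1 → posterior Inverse-Gamma(69/10, 2181/32)
obs 10: x=2 → posterior Inverse-Gamma(37/5, 2181/32)
obs 11: x=-5 → posterior Inverse-Gamma(79/10, 2965/32)
obs 12: x=-3/2 → posterior Inverse-Gamma(42/5, 3161/32)

15805/1504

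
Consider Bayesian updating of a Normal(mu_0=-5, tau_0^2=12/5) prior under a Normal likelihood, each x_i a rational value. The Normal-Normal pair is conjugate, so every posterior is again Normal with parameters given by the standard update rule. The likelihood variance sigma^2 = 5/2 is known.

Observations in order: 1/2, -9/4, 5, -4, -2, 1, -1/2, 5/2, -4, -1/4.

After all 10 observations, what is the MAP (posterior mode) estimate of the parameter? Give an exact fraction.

-221/265

obs 1: x=1/2 → posterior Normal(-113/49, 60/49)
obs 2: x=-9/4 → posterior Normal(-167/73, 60/73)
obs 3: x=5 → posterior Normal(-47/97, 60/97)
obs 4: x=-4 → posterior Normal(-13/11, 60/121)
obs 5: x=-2 → posterior Normal(-191/145, 12/29)
obs 6: x=1 → posterior Normal(-167/169, 60/169)
obs 7: x=-1/2 → posterior Normal(-179/193, 60/193)
obs 8: x=5/2 → posterior Normal(-17/31, 60/217)
obs 9: x=-4 → posterior Normal(-215/241, 60/241)
obs 10: x=-1/4 → posterior Normal(-221/265, 12/53)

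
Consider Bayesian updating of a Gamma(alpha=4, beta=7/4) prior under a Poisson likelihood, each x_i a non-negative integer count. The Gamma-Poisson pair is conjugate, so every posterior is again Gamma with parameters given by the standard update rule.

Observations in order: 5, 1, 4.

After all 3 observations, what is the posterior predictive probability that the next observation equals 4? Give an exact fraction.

obs 1: x=5 → posterior Gamma(9, 11/4)
obs 2: x=1 → posterior Gamma(10, 15/4)
obs 3: x=4 → posterior Gamma(14, 19/4)

486818793513795637242880/3244150909895248285300369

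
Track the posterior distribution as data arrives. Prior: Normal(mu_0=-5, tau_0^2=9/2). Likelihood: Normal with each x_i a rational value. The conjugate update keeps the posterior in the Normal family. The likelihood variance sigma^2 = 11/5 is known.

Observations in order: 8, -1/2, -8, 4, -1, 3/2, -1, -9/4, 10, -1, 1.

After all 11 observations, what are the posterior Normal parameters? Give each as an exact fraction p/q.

obs 1: x=8 → posterior Normal(250/67, 99/67)
obs 2: x=-1/2 → posterior Normal(65/32, 99/112)
obs 3: x=-8 → posterior Normal(-265/314, 99/157)
obs 4: x=4 → posterior Normal(95/404, 99/202)
obs 5: x=-1 → posterior Normal(5/494, 99/247)
obs 6: x=3/2 → posterior Normal(35/146, 99/292)
obs 7: x=-1 → posterior Normal(25/337, 99/337)
obs 8: x=-9/4 → posterior Normal(-305/1528, 99/382)
obs 9: x=10 → posterior Normal(1495/1708, 99/427)
obs 10: x=-1 → posterior Normal(1315/1888, 99/472)
obs 11: x=1 → posterior Normal(1495/2068, 9/47)

mu_0=1495/2068, tau_0^2=9/47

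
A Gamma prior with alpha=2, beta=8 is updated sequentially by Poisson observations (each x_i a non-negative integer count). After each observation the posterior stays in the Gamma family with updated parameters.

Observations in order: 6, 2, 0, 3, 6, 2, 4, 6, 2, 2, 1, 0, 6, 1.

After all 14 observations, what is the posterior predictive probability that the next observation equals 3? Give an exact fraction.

75189582059726574505086638164140284907750014699319755664261120/435993943892672664200353461405376235401663658494141675420261489

obs 1: x=6 → posterior Gamma(8, 9)
obs 2: x=2 → posterior Gamma(10, 10)
obs 3: x=0 → posterior Gamma(10, 11)
obs 4: x=3 → posterior Gamma(13, 12)
obs 5: x=6 → posterior Gamma(19, 13)
obs 6: x=2 → posterior Gamma(21, 14)
obs 7: x=4 → posterior Gamma(25, 15)
obs 8: x=6 → posterior Gamma(31, 16)
obs 9: x=2 → posterior Gamma(33, 17)
obs 10: x=2 → posterior Gamma(35, 18)
obs 11: x=1 → posterior Gamma(36, 19)
obs 12: x=0 → posterior Gamma(36, 20)
obs 13: x=6 → posterior Gamma(42, 21)
obs 14: x=1 → posterior Gamma(43, 22)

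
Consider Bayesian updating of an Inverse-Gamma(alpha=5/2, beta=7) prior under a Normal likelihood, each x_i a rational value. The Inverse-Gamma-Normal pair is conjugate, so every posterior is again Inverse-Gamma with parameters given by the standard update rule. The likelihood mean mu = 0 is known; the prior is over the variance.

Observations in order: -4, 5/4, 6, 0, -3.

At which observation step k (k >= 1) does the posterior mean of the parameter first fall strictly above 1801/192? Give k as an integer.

obs 1: x=-4 → posterior Inverse-Gamma(3, 15)
obs 2: x=5/4 → posterior Inverse-Gamma(7/2, 505/32)
obs 3: x=6 → posterior Inverse-Gamma(4, 1081/32)
obs 4: x=0 → posterior Inverse-Gamma(9/2, 1081/32)
obs 5: x=-3 → posterior Inverse-Gamma(5, 1225/32)

k = 3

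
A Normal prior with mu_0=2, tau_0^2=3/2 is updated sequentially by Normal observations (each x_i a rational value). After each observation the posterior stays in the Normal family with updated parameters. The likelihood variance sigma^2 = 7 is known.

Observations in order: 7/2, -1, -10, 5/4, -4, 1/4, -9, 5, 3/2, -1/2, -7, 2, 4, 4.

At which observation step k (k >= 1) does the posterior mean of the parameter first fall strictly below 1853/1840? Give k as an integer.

k = 3

obs 1: x=7/2 → posterior Normal(77/34, 21/17)
obs 2: x=-1 → posterior Normal(71/40, 21/20)
obs 3: x=-10 → posterior Normal(11/46, 21/23)
obs 4: x=5/4 → posterior Normal(37/104, 21/26)
obs 5: x=-4 → posterior Normal(-11/116, 21/29)
obs 6: x=1/4 → posterior Normal(-1/16, 21/32)
obs 7: x=-9 → posterior Normal(-29/35, 3/5)
obs 8: x=5 → posterior Normal(-7/19, 21/38)
obs 9: x=3/2 → posterior Normal(-19/82, 21/41)
obs 10: x=-1/2 → posterior Normal(-1/4, 21/44)
obs 11: x=-7 → posterior Normal(-32/47, 21/47)
obs 12: x=2 → posterior Normal(-13/25, 21/50)
obs 13: x=4 → posterior Normal(-14/53, 21/53)
obs 14: x=4 → posterior Normal(-1/28, 3/8)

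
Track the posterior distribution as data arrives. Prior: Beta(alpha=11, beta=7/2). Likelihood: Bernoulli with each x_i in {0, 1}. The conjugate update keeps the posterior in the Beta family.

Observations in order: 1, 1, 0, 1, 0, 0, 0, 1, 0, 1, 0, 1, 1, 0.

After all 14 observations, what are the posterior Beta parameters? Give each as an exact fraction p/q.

obs 1: x=1 → posterior Beta(12, 7/2)
obs 2: x=1 → posterior Beta(13, 7/2)
obs 3: x=0 → posterior Beta(13, 9/2)
obs 4: x=1 → posterior Beta(14, 9/2)
obs 5: x=0 → posterior Beta(14, 11/2)
obs 6: x=0 → posterior Beta(14, 13/2)
obs 7: x=0 → posterior Beta(14, 15/2)
obs 8: x=1 → posterior Beta(15, 15/2)
obs 9: x=0 → posterior Beta(15, 17/2)
obs 10: x=1 → posterior Beta(16, 17/2)
obs 11: x=0 → posterior Beta(16, 19/2)
obs 12: x=1 → posterior Beta(17, 19/2)
obs 13: x=1 → posterior Beta(18, 19/2)
obs 14: x=0 → posterior Beta(18, 21/2)

alpha=18, beta=21/2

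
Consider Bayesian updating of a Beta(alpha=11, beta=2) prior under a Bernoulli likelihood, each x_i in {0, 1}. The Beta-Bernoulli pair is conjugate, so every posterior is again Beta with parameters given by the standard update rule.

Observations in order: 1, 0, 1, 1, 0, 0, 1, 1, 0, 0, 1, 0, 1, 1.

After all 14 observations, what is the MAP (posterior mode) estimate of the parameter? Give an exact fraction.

obs 1: x=1 → posterior Beta(12, 2)
obs 2: x=0 → posterior Beta(12, 3)
obs 3: x=1 → posterior Beta(13, 3)
obs 4: x=1 → posterior Beta(14, 3)
obs 5: x=0 → posterior Beta(14, 4)
obs 6: x=0 → posterior Beta(14, 5)
obs 7: x=1 → posterior Beta(15, 5)
obs 8: x=1 → posterior Beta(16, 5)
obs 9: x=0 → posterior Beta(16, 6)
obs 10: x=0 → posterior Beta(16, 7)
obs 11: x=1 → posterior Beta(17, 7)
obs 12: x=0 → posterior Beta(17, 8)
obs 13: x=1 → posterior Beta(18, 8)
obs 14: x=1 → posterior Beta(19, 8)

18/25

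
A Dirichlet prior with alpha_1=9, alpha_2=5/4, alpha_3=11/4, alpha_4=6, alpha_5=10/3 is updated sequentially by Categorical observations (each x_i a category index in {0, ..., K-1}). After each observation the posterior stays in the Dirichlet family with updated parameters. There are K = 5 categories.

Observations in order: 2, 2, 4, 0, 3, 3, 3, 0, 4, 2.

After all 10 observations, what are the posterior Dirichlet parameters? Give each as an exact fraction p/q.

obs 1: x=2 → posterior Dirichlet(9, 5/4, 15/4, 6, 10/3)
obs 2: x=2 → posterior Dirichlet(9, 5/4, 19/4, 6, 10/3)
obs 3: x=4 → posterior Dirichlet(9, 5/4, 19/4, 6, 13/3)
obs 4: x=0 → posterior Dirichlet(10, 5/4, 19/4, 6, 13/3)
obs 5: x=3 → posterior Dirichlet(10, 5/4, 19/4, 7, 13/3)
obs 6: x=3 → posterior Dirichlet(10, 5/4, 19/4, 8, 13/3)
obs 7: x=3 → posterior Dirichlet(10, 5/4, 19/4, 9, 13/3)
obs 8: x=0 → posterior Dirichlet(11, 5/4, 19/4, 9, 13/3)
obs 9: x=4 → posterior Dirichlet(11, 5/4, 19/4, 9, 16/3)
obs 10: x=2 → posterior Dirichlet(11, 5/4, 23/4, 9, 16/3)

alpha_1=11, alpha_2=5/4, alpha_3=23/4, alpha_4=9, alpha_5=16/3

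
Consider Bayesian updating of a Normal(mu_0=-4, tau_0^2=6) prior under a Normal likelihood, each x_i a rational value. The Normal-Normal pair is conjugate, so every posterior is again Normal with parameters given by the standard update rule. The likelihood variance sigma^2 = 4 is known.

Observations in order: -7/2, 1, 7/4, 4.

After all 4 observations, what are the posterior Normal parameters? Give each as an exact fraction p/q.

mu_0=1/8, tau_0^2=6/7

obs 1: x=-7/2 → posterior Normal(-37/10, 12/5)
obs 2: x=1 → posterior Normal(-31/16, 3/2)
obs 3: x=7/4 → posterior Normal(-41/44, 12/11)
obs 4: x=4 → posterior Normal(1/8, 6/7)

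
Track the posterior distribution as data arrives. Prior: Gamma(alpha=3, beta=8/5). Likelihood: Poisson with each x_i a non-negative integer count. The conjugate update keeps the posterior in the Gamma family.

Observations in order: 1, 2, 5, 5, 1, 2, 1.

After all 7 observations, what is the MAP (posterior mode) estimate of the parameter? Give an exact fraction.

95/43

obs 1: x=1 → posterior Gamma(4, 13/5)
obs 2: x=2 → posterior Gamma(6, 18/5)
obs 3: x=5 → posterior Gamma(11, 23/5)
obs 4: x=5 → posterior Gamma(16, 28/5)
obs 5: x=1 → posterior Gamma(17, 33/5)
obs 6: x=2 → posterior Gamma(19, 38/5)
obs 7: x=1 → posterior Gamma(20, 43/5)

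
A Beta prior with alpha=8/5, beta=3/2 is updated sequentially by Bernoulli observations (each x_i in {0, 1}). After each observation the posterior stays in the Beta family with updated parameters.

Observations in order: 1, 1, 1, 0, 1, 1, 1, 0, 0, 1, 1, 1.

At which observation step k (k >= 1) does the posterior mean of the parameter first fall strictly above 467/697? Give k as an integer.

obs 1: x=1 → posterior Beta(13/5, 3/2)
obs 2: x=1 → posterior Beta(18/5, 3/2)
obs 3: x=1 → posterior Beta(23/5, 3/2)
obs 4: x=0 → posterior Beta(23/5, 5/2)
obs 5: x=1 → posterior Beta(28/5, 5/2)
obs 6: x=1 → posterior Beta(33/5, 5/2)
obs 7: x=1 → posterior Beta(38/5, 5/2)
obs 8: x=0 → posterior Beta(38/5, 7/2)
obs 9: x=0 → posterior Beta(38/5, 9/2)
obs 10: x=1 → posterior Beta(43/5, 9/2)
obs 11: x=1 → posterior Beta(48/5, 9/2)
obs 12: x=1 → posterior Beta(53/5, 9/2)

k = 2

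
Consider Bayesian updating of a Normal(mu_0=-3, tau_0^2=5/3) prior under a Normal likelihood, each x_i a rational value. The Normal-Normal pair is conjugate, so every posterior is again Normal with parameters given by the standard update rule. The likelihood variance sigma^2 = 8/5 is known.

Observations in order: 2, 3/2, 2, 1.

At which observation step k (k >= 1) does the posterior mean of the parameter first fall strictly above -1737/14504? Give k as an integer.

k = 2

obs 1: x=2 → posterior Normal(-22/49, 40/49)
obs 2: x=3/2 → posterior Normal(31/148, 20/37)
obs 3: x=2 → posterior Normal(131/198, 40/99)
obs 4: x=1 → posterior Normal(181/248, 10/31)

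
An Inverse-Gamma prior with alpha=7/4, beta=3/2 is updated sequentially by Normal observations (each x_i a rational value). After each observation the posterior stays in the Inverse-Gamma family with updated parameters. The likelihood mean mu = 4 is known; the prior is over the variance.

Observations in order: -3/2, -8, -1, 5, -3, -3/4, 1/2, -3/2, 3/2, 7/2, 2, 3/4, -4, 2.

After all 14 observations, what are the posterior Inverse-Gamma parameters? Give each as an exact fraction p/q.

alpha=35/4, beta=3251/16

obs 1: x=-3/2 → posterior Inverse-Gamma(9/4, 133/8)
obs 2: x=-8 → posterior Inverse-Gamma(11/4, 709/8)
obs 3: x=-1 → posterior Inverse-Gamma(13/4, 809/8)
obs 4: x=5 → posterior Inverse-Gamma(15/4, 813/8)
obs 5: x=-3 → posterior Inverse-Gamma(17/4, 1009/8)
obs 6: x=-3/4 → posterior Inverse-Gamma(19/4, 4397/32)
obs 7: x=1/2 → posterior Inverse-Gamma(21/4, 4593/32)
obs 8: x=-3/2 → posterior Inverse-Gamma(23/4, 5077/32)
obs 9: x=3/2 → posterior Inverse-Gamma(25/4, 5177/32)
obs 10: x=7/2 → posterior Inverse-Gamma(27/4, 5181/32)
obs 11: x=2 → posterior Inverse-Gamma(29/4, 5245/32)
obs 12: x=3/4 → posterior Inverse-Gamma(31/4, 2707/16)
obs 13: x=-4 → posterior Inverse-Gamma(33/4, 3219/16)
obs 14: x=2 → posterior Inverse-Gamma(35/4, 3251/16)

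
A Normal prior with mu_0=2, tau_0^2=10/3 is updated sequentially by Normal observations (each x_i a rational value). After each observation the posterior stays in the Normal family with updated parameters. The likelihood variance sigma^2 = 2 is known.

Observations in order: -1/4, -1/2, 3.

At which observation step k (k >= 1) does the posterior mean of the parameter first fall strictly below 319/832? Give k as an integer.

obs 1: x=-1/4 → posterior Normal(19/32, 5/4)
obs 2: x=-1/2 → posterior Normal(9/52, 10/13)
obs 3: x=3 → posterior Normal(23/24, 5/9)

k = 2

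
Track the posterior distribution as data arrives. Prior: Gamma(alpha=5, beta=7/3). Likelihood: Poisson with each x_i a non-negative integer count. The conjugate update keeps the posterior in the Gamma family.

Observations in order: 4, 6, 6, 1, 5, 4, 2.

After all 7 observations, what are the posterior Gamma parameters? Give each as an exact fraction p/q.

obs 1: x=4 → posterior Gamma(9, 10/3)
obs 2: x=6 → posterior Gamma(15, 13/3)
obs 3: x=6 → posterior Gamma(21, 16/3)
obs 4: x=1 → posterior Gamma(22, 19/3)
obs 5: x=5 → posterior Gamma(27, 22/3)
obs 6: x=4 → posterior Gamma(31, 25/3)
obs 7: x=2 → posterior Gamma(33, 28/3)

alpha=33, beta=28/3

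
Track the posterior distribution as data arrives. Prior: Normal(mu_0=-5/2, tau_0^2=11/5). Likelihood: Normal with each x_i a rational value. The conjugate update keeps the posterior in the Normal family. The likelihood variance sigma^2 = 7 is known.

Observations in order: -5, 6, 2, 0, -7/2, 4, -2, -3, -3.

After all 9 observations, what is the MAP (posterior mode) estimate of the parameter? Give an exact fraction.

-137/134

obs 1: x=-5 → posterior Normal(-285/92, 77/46)
obs 2: x=6 → posterior Normal(-51/38, 77/57)
obs 3: x=2 → posterior Normal(-109/136, 77/68)
obs 4: x=0 → posterior Normal(-109/158, 77/79)
obs 5: x=-7/2 → posterior Normal(-31/30, 77/90)
obs 6: x=4 → posterior Normal(-49/101, 77/101)
obs 7: x=-2 → posterior Normal(-71/112, 11/16)
obs 8: x=-3 → posterior Normal(-104/123, 77/123)
obs 9: x=-3 → posterior Normal(-137/134, 77/134)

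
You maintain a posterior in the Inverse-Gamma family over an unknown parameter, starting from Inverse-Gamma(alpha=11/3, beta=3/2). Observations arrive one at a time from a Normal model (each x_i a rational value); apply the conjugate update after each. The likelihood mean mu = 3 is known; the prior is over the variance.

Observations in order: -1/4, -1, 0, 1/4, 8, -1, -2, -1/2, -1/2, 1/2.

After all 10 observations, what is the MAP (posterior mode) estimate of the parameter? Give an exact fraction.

3429/464

obs 1: x=-1/4 → posterior Inverse-Gamma(25/6, 217/32)
obs 2: x=-1 → posterior Inverse-Gamma(14/3, 473/32)
obs 3: x=0 → posterior Inverse-Gamma(31/6, 617/32)
obs 4: x=1/4 → posterior Inverse-Gamma(17/3, 369/16)
obs 5: x=8 → posterior Inverse-Gamma(37/6, 569/16)
obs 6: x=-1 → posterior Inverse-Gamma(20/3, 697/16)
obs 7: x=-2 → posterior Inverse-Gamma(43/6, 897/16)
obs 8: x=-1/2 → posterior Inverse-Gamma(23/3, 995/16)
obs 9: x=-1/2 → posterior Inverse-Gamma(49/6, 1093/16)
obs 10: x=1/2 → posterior Inverse-Gamma(26/3, 1143/16)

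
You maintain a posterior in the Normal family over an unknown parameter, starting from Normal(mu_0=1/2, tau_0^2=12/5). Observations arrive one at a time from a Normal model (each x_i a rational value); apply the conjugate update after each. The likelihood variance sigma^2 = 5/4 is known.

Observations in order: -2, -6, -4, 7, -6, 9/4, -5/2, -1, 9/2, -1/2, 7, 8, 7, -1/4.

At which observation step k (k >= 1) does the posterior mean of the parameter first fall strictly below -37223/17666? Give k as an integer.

obs 1: x=-2 → posterior Normal(-167/146, 60/73)
obs 2: x=-6 → posterior Normal(-743/242, 60/121)
obs 3: x=-4 → posterior Normal(-1127/338, 60/169)
obs 4: x=7 → posterior Normal(-65/62, 60/217)
obs 5: x=-6 → posterior Normal(-1031/530, 12/53)
obs 6: x=9/4 → posterior Normal(-815/626, 60/313)
obs 7: x=-5/2 → posterior Normal(-1055/722, 60/361)
obs 8: x=-1 → posterior Normal(-1151/818, 60/409)
obs 9: x=9/2 → posterior Normal(-719/914, 60/457)
obs 10: x=-1/2 → posterior Normal(-767/1010, 12/101)
obs 11: x=7 → posterior Normal(-95/1106, 60/553)
obs 12: x=8 → posterior Normal(673/1202, 60/601)
obs 13: x=7 → posterior Normal(1345/1298, 60/649)
obs 14: x=-1/4 → posterior Normal(1321/1394, 60/697)

k = 2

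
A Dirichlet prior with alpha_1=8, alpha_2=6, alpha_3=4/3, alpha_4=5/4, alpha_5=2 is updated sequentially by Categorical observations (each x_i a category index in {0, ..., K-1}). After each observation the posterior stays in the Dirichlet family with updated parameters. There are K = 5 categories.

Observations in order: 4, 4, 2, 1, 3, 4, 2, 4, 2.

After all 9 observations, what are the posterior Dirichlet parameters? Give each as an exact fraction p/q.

alpha_1=8, alpha_2=7, alpha_3=13/3, alpha_4=9/4, alpha_5=6

obs 1: x=4 → posterior Dirichlet(8, 6, 4/3, 5/4, 3)
obs 2: x=4 → posterior Dirichlet(8, 6, 4/3, 5/4, 4)
obs 3: x=2 → posterior Dirichlet(8, 6, 7/3, 5/4, 4)
obs 4: x=1 → posterior Dirichlet(8, 7, 7/3, 5/4, 4)
obs 5: x=3 → posterior Dirichlet(8, 7, 7/3, 9/4, 4)
obs 6: x=4 → posterior Dirichlet(8, 7, 7/3, 9/4, 5)
obs 7: x=2 → posterior Dirichlet(8, 7, 10/3, 9/4, 5)
obs 8: x=4 → posterior Dirichlet(8, 7, 10/3, 9/4, 6)
obs 9: x=2 → posterior Dirichlet(8, 7, 13/3, 9/4, 6)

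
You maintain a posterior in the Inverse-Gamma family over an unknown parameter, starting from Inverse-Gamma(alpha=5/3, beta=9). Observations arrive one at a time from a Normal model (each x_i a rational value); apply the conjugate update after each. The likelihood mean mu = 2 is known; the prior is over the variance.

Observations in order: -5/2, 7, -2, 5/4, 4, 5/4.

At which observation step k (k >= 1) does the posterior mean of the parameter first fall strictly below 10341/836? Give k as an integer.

obs 1: x=-5/2 → posterior Inverse-Gamma(13/6, 153/8)
obs 2: x=7 → posterior Inverse-Gamma(8/3, 253/8)
obs 3: x=-2 → posterior Inverse-Gamma(19/6, 317/8)
obs 4: x=5/4 → posterior Inverse-Gamma(11/3, 1277/32)
obs 5: x=4 → posterior Inverse-Gamma(25/6, 1341/32)
obs 6: x=5/4 → posterior Inverse-Gamma(14/3, 675/16)

k = 6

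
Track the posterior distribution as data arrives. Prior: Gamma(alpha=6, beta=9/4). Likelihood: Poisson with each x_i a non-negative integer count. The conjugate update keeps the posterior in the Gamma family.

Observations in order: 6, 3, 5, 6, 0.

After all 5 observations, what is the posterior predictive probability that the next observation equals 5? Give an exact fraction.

569006579063434716677786921192615949417920512/4391049895852839092596538786336922611275624371

obs 1: x=6 → posterior Gamma(12, 13/4)
obs 2: x=3 → posterior Gamma(15, 17/4)
obs 3: x=5 → posterior Gamma(20, 21/4)
obs 4: x=6 → posterior Gamma(26, 25/4)
obs 5: x=0 → posterior Gamma(26, 29/4)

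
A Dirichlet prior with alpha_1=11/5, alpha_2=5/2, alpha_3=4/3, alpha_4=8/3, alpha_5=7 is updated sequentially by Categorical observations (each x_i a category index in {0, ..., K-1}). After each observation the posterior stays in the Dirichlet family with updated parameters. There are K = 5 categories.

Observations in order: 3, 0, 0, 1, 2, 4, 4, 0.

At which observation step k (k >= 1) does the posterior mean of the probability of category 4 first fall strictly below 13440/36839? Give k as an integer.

obs 1: x=3 → posterior Dirichlet(11/5, 5/2, 4/3, 11/3, 7)
obs 2: x=0 → posterior Dirichlet(16/5, 5/2, 4/3, 11/3, 7)
obs 3: x=0 → posterior Dirichlet(21/5, 5/2, 4/3, 11/3, 7)
obs 4: x=1 → posterior Dirichlet(21/5, 7/2, 4/3, 11/3, 7)
obs 5: x=2 → posterior Dirichlet(21/5, 7/2, 7/3, 11/3, 7)
obs 6: x=4 → posterior Dirichlet(21/5, 7/2, 7/3, 11/3, 8)
obs 7: x=4 → posterior Dirichlet(21/5, 7/2, 7/3, 11/3, 9)
obs 8: x=0 → posterior Dirichlet(26/5, 7/2, 7/3, 11/3, 9)

k = 4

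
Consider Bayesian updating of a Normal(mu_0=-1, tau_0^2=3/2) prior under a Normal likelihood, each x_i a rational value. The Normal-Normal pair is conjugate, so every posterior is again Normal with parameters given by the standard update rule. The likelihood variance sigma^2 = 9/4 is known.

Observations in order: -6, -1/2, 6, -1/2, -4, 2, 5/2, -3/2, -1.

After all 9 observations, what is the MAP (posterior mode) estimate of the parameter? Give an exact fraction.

obs 1: x=-6 → posterior Normal(-3, 9/10)
obs 2: x=-1/2 → posterior Normal(-16/7, 9/14)
obs 3: x=6 → posterior Normal(-4/9, 1/2)
obs 4: x=-1/2 → posterior Normal(-5/11, 9/22)
obs 5: x=-4 → posterior Normal(-1, 9/26)
obs 6: x=2 → posterior Normal(-3/5, 3/10)
obs 7: x=5/2 → posterior Normal(-4/17, 9/34)
obs 8: x=-3/2 → posterior Normal(-7/19, 9/38)
obs 9: x=-1 → posterior Normal(-3/7, 3/14)

-3/7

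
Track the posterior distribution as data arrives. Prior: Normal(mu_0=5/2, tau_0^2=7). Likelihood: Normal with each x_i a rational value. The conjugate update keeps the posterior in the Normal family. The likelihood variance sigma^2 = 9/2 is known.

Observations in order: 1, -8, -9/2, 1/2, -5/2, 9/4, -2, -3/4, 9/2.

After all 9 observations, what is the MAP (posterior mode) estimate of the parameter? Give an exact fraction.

obs 1: x=1 → posterior Normal(73/46, 63/23)
obs 2: x=-8 → posterior Normal(-151/74, 63/37)
obs 3: x=-9/2 → posterior Normal(-277/102, 21/17)
obs 4: x=1/2 → posterior Normal(-263/130, 63/65)
obs 5: x=-5/2 → posterior Normal(-333/158, 63/79)
obs 6: x=9/4 → posterior Normal(-45/31, 21/31)
obs 7: x=-2 → posterior Normal(-163/107, 63/107)
obs 8: x=-3/4 → posterior Normal(-347/242, 63/121)
obs 9: x=9/2 → posterior Normal(-221/270, 7/15)

-221/270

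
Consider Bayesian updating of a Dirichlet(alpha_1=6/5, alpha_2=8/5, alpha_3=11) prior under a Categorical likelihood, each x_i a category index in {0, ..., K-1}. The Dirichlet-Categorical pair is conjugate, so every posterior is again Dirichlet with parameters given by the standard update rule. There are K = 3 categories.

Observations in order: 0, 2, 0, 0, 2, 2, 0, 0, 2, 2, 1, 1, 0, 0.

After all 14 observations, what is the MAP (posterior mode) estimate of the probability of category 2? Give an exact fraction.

obs 1: x=0 → posterior Dirichlet(11/5, 8/5, 11)
obs 2: x=2 → posterior Dirichlet(11/5, 8/5, 12)
obs 3: x=0 → posterior Dirichlet(16/5, 8/5, 12)
obs 4: x=0 → posterior Dirichlet(21/5, 8/5, 12)
obs 5: x=2 → posterior Dirichlet(21/5, 8/5, 13)
obs 6: x=2 → posterior Dirichlet(21/5, 8/5, 14)
obs 7: x=0 → posterior Dirichlet(26/5, 8/5, 14)
obs 8: x=0 → posterior Dirichlet(31/5, 8/5, 14)
obs 9: x=2 → posterior Dirichlet(31/5, 8/5, 15)
obs 10: x=2 → posterior Dirichlet(31/5, 8/5, 16)
obs 11: x=1 → posterior Dirichlet(31/5, 13/5, 16)
obs 12: x=1 → posterior Dirichlet(31/5, 18/5, 16)
obs 13: x=0 → posterior Dirichlet(36/5, 18/5, 16)
obs 14: x=0 → posterior Dirichlet(41/5, 18/5, 16)

75/124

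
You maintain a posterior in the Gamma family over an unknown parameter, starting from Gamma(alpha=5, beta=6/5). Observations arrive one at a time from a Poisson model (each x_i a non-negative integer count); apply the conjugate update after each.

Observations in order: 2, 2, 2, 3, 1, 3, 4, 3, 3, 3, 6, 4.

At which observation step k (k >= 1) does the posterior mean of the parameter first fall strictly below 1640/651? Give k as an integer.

obs 1: x=2 → posterior Gamma(7, 11/5)
obs 2: x=2 → posterior Gamma(9, 16/5)
obs 3: x=2 → posterior Gamma(11, 21/5)
obs 4: x=3 → posterior Gamma(14, 26/5)
obs 5: x=1 → posterior Gamma(15, 31/5)
obs 6: x=3 → posterior Gamma(18, 36/5)
obs 7: x=4 → posterior Gamma(22, 41/5)
obs 8: x=3 → posterior Gamma(25, 46/5)
obs 9: x=3 → posterior Gamma(28, 51/5)
obs 10: x=3 → posterior Gamma(31, 56/5)
obs 11: x=6 → posterior Gamma(37, 61/5)
obs 12: x=4 → posterior Gamma(41, 66/5)

k = 5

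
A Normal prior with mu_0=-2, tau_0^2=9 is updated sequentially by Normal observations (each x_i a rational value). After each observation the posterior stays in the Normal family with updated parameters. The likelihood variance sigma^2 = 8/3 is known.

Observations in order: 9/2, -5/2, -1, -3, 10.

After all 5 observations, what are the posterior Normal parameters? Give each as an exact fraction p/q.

mu_0=200/143, tau_0^2=72/143

obs 1: x=9/2 → posterior Normal(211/70, 72/35)
obs 2: x=-5/2 → posterior Normal(19/31, 36/31)
obs 3: x=-1 → posterior Normal(11/89, 72/89)
obs 4: x=-3 → posterior Normal(-35/58, 18/29)
obs 5: x=10 → posterior Normal(200/143, 72/143)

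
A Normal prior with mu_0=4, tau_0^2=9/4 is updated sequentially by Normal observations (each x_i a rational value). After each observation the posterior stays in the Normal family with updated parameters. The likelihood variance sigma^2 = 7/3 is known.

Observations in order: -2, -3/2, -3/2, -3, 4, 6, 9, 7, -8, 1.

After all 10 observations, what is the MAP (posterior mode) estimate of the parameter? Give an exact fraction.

409/298

obs 1: x=-2 → posterior Normal(58/55, 63/55)
obs 2: x=-3/2 → posterior Normal(35/164, 63/82)
obs 3: x=-3/2 → posterior Normal(-23/109, 63/109)
obs 4: x=-3 → posterior Normal(-13/17, 63/136)
obs 5: x=4 → posterior Normal(4/163, 63/163)
obs 6: x=6 → posterior Normal(83/95, 63/190)
obs 7: x=9 → posterior Normal(409/217, 9/31)
obs 8: x=7 → posterior Normal(299/122, 63/244)
obs 9: x=-8 → posterior Normal(382/271, 63/271)
obs 10: x=1 → posterior Normal(409/298, 63/298)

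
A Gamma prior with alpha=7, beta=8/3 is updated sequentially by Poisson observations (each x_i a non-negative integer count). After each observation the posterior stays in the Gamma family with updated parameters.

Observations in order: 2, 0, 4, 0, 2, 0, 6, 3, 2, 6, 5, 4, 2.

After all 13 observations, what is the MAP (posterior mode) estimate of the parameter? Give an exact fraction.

126/47

obs 1: x=2 → posterior Gamma(9, 11/3)
obs 2: x=0 → posterior Gamma(9, 14/3)
obs 3: x=4 → posterior Gamma(13, 17/3)
obs 4: x=0 → posterior Gamma(13, 20/3)
obs 5: x=2 → posterior Gamma(15, 23/3)
obs 6: x=0 → posterior Gamma(15, 26/3)
obs 7: x=6 → posterior Gamma(21, 29/3)
obs 8: x=3 → posterior Gamma(24, 32/3)
obs 9: x=2 → posterior Gamma(26, 35/3)
obs 10: x=6 → posterior Gamma(32, 38/3)
obs 11: x=5 → posterior Gamma(37, 41/3)
obs 12: x=4 → posterior Gamma(41, 44/3)
obs 13: x=2 → posterior Gamma(43, 47/3)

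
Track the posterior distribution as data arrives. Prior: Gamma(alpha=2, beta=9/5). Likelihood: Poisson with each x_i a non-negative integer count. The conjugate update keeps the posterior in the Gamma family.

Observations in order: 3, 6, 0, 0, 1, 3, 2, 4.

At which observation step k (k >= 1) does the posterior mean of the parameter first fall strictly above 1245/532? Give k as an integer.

k = 2

obs 1: x=3 → posterior Gamma(5, 14/5)
obs 2: x=6 → posterior Gamma(11, 19/5)
obs 3: x=0 → posterior Gamma(11, 24/5)
obs 4: x=0 → posterior Gamma(11, 29/5)
obs 5: x=1 → posterior Gamma(12, 34/5)
obs 6: x=3 → posterior Gamma(15, 39/5)
obs 7: x=2 → posterior Gamma(17, 44/5)
obs 8: x=4 → posterior Gamma(21, 49/5)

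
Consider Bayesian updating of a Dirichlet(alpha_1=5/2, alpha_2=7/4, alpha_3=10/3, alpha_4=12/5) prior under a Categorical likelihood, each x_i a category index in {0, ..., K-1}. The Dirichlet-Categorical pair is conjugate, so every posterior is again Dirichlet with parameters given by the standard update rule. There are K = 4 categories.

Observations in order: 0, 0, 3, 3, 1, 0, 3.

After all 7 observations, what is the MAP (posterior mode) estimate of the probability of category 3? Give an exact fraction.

obs 1: x=0 → posterior Dirichlet(7/2, 7/4, 10/3, 12/5)
obs 2: x=0 → posterior Dirichlet(9/2, 7/4, 10/3, 12/5)
obs 3: x=3 → posterior Dirichlet(9/2, 7/4, 10/3, 17/5)
obs 4: x=3 → posterior Dirichlet(9/2, 7/4, 10/3, 22/5)
obs 5: x=1 → posterior Dirichlet(9/2, 11/4, 10/3, 22/5)
obs 6: x=0 → posterior Dirichlet(11/2, 11/4, 10/3, 22/5)
obs 7: x=3 → posterior Dirichlet(11/2, 11/4, 10/3, 27/5)

264/779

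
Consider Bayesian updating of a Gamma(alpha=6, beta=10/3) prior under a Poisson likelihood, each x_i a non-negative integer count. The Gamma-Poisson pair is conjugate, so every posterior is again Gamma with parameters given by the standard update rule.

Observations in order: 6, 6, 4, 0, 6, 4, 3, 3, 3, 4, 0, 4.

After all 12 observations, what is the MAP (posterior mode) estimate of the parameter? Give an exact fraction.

obs 1: x=6 → posterior Gamma(12, 13/3)
obs 2: x=6 → posterior Gamma(18, 16/3)
obs 3: x=4 → posterior Gamma(22, 19/3)
obs 4: x=0 → posterior Gamma(22, 22/3)
obs 5: x=6 → posterior Gamma(28, 25/3)
obs 6: x=4 → posterior Gamma(32, 28/3)
obs 7: x=3 → posterior Gamma(35, 31/3)
obs 8: x=3 → posterior Gamma(38, 34/3)
obs 9: x=3 → posterior Gamma(41, 37/3)
obs 10: x=4 → posterior Gamma(45, 40/3)
obs 11: x=0 → posterior Gamma(45, 43/3)
obs 12: x=4 → posterior Gamma(49, 46/3)

72/23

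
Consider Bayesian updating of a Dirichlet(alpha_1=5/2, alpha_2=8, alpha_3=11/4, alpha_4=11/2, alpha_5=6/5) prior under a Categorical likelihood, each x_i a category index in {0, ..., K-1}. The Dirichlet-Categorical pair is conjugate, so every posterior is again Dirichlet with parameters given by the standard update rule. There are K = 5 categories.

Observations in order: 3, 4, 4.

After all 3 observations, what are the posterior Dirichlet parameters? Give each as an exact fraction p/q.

obs 1: x=3 → posterior Dirichlet(5/2, 8, 11/4, 13/2, 6/5)
obs 2: x=4 → posterior Dirichlet(5/2, 8, 11/4, 13/2, 11/5)
obs 3: x=4 → posterior Dirichlet(5/2, 8, 11/4, 13/2, 16/5)

alpha_1=5/2, alpha_2=8, alpha_3=11/4, alpha_4=13/2, alpha_5=16/5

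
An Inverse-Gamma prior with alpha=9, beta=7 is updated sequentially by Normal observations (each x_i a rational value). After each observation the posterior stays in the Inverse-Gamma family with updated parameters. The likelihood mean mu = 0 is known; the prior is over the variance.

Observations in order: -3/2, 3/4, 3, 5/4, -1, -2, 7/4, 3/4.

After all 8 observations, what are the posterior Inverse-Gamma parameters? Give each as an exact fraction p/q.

obs 1: x=-3/2 → posterior Inverse-Gamma(19/2, 65/8)
obs 2: x=3/4 → posterior Inverse-Gamma(10, 269/32)
obs 3: x=3 → posterior Inverse-Gamma(21/2, 413/32)
obs 4: x=5/4 → posterior Inverse-Gamma(11, 219/16)
obs 5: x=-1 → posterior Inverse-Gamma(23/2, 227/16)
obs 6: x=-2 → posterior Inverse-Gamma(12, 259/16)
obs 7: x=7/4 → posterior Inverse-Gamma(25/2, 567/32)
obs 8: x=3/4 → posterior Inverse-Gamma(13, 18)

alpha=13, beta=18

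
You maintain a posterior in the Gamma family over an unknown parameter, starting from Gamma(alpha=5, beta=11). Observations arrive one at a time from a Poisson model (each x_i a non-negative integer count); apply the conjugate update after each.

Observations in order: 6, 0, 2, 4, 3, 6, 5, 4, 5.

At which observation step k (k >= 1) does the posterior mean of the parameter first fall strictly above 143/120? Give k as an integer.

obs 1: x=6 → posterior Gamma(11, 12)
obs 2: x=0 → posterior Gamma(11, 13)
obs 3: x=2 → posterior Gamma(13, 14)
obs 4: x=4 → posterior Gamma(17, 15)
obs 5: x=3 → posterior Gamma(20, 16)
obs 6: x=6 → posterior Gamma(26, 17)
obs 7: x=5 → posterior Gamma(31, 18)
obs 8: x=4 → posterior Gamma(35, 19)
obs 9: x=5 → posterior Gamma(40, 20)

k = 5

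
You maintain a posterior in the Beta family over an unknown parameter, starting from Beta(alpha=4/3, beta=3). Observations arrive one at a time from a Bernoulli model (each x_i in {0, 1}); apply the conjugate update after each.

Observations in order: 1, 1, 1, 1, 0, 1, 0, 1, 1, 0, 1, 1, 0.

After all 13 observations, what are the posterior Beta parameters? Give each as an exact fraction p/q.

obs 1: x=1 → posterior Beta(7/3, 3)
obs 2: x=1 → posterior Beta(10/3, 3)
obs 3: x=1 → posterior Beta(13/3, 3)
obs 4: x=1 → posterior Beta(16/3, 3)
obs 5: x=0 → posterior Beta(16/3, 4)
obs 6: x=1 → posterior Beta(19/3, 4)
obs 7: x=0 → posterior Beta(19/3, 5)
obs 8: x=1 → posterior Beta(22/3, 5)
obs 9: x=1 → posterior Beta(25/3, 5)
obs 10: x=0 → posterior Beta(25/3, 6)
obs 11: x=1 → posterior Beta(28/3, 6)
obs 12: x=1 → posterior Beta(31/3, 6)
obs 13: x=0 → posterior Beta(31/3, 7)

alpha=31/3, beta=7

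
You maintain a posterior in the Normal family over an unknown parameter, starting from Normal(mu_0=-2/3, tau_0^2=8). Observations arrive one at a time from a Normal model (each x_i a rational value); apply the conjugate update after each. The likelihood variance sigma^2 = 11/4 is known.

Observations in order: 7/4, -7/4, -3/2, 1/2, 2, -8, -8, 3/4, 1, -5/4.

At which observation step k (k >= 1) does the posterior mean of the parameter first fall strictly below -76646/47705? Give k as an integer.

obs 1: x=7/4 → posterior Normal(146/129, 88/43)
obs 2: x=-7/4 → posterior Normal(-22/225, 88/75)
obs 3: x=-3/2 → posterior Normal(-166/321, 88/107)
obs 4: x=1/2 → posterior Normal(-118/417, 88/139)
obs 5: x=2 → posterior Normal(74/513, 88/171)
obs 6: x=-8 → posterior Normal(-694/609, 88/203)
obs 7: x=-8 → posterior Normal(-1462/705, 88/235)
obs 8: x=3/4 → posterior Normal(-1390/801, 88/267)
obs 9: x=1 → posterior Normal(-1294/897, 88/299)
obs 10: x=-5/4 → posterior Normal(-1414/993, 88/331)

k = 7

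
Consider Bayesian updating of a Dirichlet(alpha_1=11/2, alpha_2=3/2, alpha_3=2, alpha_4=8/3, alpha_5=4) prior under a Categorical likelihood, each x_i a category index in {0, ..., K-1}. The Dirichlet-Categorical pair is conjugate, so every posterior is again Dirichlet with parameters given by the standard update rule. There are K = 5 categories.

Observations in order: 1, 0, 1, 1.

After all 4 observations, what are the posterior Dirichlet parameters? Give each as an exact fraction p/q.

alpha_1=13/2, alpha_2=9/2, alpha_3=2, alpha_4=8/3, alpha_5=4

obs 1: x=1 → posterior Dirichlet(11/2, 5/2, 2, 8/3, 4)
obs 2: x=0 → posterior Dirichlet(13/2, 5/2, 2, 8/3, 4)
obs 3: x=1 → posterior Dirichlet(13/2, 7/2, 2, 8/3, 4)
obs 4: x=1 → posterior Dirichlet(13/2, 9/2, 2, 8/3, 4)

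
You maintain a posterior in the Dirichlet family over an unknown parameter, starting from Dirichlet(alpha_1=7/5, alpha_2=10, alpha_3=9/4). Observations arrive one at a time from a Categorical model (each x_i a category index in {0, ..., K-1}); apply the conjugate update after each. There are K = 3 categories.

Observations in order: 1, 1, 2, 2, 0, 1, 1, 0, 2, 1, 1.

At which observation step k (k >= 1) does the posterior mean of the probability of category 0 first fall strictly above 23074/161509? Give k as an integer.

k = 8

obs 1: x=1 → posterior Dirichlet(7/5, 11, 9/4)
obs 2: x=1 → posterior Dirichlet(7/5, 12, 9/4)
obs 3: x=2 → posterior Dirichlet(7/5, 12, 13/4)
obs 4: x=2 → posterior Dirichlet(7/5, 12, 17/4)
obs 5: x=0 → posterior Dirichlet(12/5, 12, 17/4)
obs 6: x=1 → posterior Dirichlet(12/5, 13, 17/4)
obs 7: x=1 → posterior Dirichlet(12/5, 14, 17/4)
obs 8: x=0 → posterior Dirichlet(17/5, 14, 17/4)
obs 9: x=2 → posterior Dirichlet(17/5, 14, 21/4)
obs 10: x=1 → posterior Dirichlet(17/5, 15, 21/4)
obs 11: x=1 → posterior Dirichlet(17/5, 16, 21/4)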